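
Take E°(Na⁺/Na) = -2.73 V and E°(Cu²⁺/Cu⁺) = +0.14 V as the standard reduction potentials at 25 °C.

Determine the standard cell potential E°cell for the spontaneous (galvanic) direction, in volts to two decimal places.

The Cu²⁺/Cu⁺ couple has the higher reduction potential, so it is the cathode; Na⁺/Na is oxidised at the anode.
E°cell = E°(cathode) − E°(anode) = (+0.14) − (-2.73) = +2.87 V.

+2.87 V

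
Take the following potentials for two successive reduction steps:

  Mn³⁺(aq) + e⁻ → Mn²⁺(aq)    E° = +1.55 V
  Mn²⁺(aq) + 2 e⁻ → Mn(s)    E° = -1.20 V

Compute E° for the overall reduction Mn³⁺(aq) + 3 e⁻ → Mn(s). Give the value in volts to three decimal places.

Adding the free-energy changes (−nFE°) of the two steps gives −n₃FE°₃ = −n₁FE°₁ − n₂FE°₂.
E°₃ = (1×+1.55 + 2×-1.20) / 3 = (-0.850) / 3 = -0.283 V.

-0.283 V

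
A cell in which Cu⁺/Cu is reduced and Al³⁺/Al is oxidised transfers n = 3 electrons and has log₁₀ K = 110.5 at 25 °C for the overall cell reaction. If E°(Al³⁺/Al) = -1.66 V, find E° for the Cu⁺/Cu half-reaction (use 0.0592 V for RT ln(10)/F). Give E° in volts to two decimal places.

E°cell = (0.0592/n)·log K = (0.0592/3)(110.5) = +2.181 V.
Since Cu⁺/Cu is the cathode and Al³⁺/Al the anode, E°cell = E°(Cu⁺/Cu) − E°(Al³⁺/Al).
So E°(Cu⁺/Cu) = E°cell + E°(Al³⁺/Al) = +2.181 + (-1.66) = +0.52 V.

+0.52 V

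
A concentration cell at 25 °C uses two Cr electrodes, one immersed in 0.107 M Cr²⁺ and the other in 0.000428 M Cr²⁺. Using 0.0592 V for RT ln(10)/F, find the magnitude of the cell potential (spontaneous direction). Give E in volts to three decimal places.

+0.071 V

For a concentration cell E°cell = 0. The 0.107 M side is the cathode (reduction is favoured where [Cr²⁺] is higher).
With n = 2, E = −(0.0592/2) log([Cr²⁺]ₐₙ/[Cr²⁺]꜀ₐₜ) = −(0.0592/2) log(0.000428/0.107) = −(0.0592/2)(-2.398) = +0.071 V.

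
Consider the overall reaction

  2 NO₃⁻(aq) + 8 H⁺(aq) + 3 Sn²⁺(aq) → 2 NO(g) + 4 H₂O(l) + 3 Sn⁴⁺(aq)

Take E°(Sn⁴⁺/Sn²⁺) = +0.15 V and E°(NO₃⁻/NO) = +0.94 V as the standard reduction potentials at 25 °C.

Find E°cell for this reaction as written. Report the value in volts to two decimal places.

+0.79 V

The NO₃⁻/NO couple has the higher reduction potential, so it is the cathode; Sn⁴⁺/Sn²⁺ is oxidised at the anode.
E°cell = E°(cathode) − E°(anode) = (+0.94) − (+0.15) = +0.79 V.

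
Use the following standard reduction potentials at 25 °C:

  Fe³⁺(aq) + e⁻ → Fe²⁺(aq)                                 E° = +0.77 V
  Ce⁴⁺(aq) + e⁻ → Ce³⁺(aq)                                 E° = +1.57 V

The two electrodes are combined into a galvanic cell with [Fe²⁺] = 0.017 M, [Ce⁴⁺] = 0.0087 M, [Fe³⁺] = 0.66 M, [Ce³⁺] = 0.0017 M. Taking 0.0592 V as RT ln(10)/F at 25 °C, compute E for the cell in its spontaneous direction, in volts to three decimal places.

Ce⁴⁺/Ce³⁺ is the cathode (higher E°), Fe³⁺/Fe²⁺ the anode: E°cell = +1.57 − (+0.77) = +0.80 V, n = 1.
Overall: Ce⁴⁺(aq) + Fe²⁺(aq) → Ce³⁺(aq) + Fe³⁺(aq)
Q = [Ce³⁺]·[Fe³⁺] / ([Ce⁴⁺]·[Fe²⁺]); log Q = 0.880.
E = E° − (0.0592/n) log Q = +0.80 − (0.0592/1)(0.880) = +0.748 V.

+0.748 V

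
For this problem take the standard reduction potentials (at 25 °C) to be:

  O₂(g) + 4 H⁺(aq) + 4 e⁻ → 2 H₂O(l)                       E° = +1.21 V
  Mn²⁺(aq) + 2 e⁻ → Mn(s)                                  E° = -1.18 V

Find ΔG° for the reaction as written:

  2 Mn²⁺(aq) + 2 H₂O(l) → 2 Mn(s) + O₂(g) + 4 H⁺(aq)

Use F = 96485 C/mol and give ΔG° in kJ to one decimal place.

As written, Mn²⁺/Mn is reduced (cathode) and O₂/H₂O is oxidised (anode), so E°cell = (-1.18) − (+1.21) = -2.39 V.
Balancing electrons gives n = 4.
ΔG° = −nFE° = −(4)(96485)(-2.39) = 922,397 J = +922.4 kJ.

+922.4 kJ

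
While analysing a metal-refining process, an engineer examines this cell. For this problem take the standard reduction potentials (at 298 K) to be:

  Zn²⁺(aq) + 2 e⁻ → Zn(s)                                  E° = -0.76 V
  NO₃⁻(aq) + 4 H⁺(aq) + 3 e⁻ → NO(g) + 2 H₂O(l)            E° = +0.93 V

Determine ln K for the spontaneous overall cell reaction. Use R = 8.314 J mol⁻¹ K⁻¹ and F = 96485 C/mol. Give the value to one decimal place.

394.9

Cathode: NO₃⁻/NO; anode: Zn²⁺/Zn. E°cell = (+0.93) − (-0.76) = +1.69 V, with n = 6.
ΔG° = −nFE° = −RT ln K, so ln K = nFE°/(RT) = (6)(96485)(+1.69) / ((8.314)(298)) = 394.886.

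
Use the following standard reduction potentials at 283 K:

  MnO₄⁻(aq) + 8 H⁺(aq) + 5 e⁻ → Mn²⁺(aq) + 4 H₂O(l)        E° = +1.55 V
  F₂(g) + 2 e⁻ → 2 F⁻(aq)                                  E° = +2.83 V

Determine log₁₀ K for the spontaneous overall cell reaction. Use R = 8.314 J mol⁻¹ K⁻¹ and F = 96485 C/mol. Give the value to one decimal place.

Cathode: F₂/F⁻; anode: MnO₄⁻/Mn²⁺. E°cell = (+2.83) − (+1.55) = +1.28 V, with n = 10.
ΔG° = −nFE° = −RT ln K, so ln K = nFE°/(RT) = (10)(96485)(+1.28) / ((8.314)(283)) = 524.896.
log₁₀ K = 524.896 / ln 10 = 228.0.

228.0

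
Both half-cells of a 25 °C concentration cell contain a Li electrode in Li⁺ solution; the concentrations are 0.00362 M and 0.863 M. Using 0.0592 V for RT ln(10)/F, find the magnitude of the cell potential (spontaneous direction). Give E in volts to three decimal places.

+0.141 V

For a concentration cell E°cell = 0. The 0.863 M side is the cathode (reduction is favoured where [Li⁺] is higher).
With n = 1, E = −(0.0592/1) log([Li⁺]ₐₙ/[Li⁺]꜀ₐₜ) = −(0.0592/1) log(0.00362/0.863) = −(0.0592/1)(-2.377) = +0.141 V.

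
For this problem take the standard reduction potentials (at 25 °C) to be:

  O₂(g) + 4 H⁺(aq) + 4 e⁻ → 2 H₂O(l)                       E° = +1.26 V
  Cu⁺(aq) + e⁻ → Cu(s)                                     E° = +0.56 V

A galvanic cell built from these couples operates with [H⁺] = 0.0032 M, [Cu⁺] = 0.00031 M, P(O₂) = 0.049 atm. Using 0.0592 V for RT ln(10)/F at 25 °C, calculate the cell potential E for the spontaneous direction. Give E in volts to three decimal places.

O₂/H₂O is the cathode (higher E°), Cu⁺/Cu the anode: E°cell = +1.26 − (+0.56) = +0.70 V, n = 4.
Overall: O₂(g) + 4 H⁺(aq) + 4 Cu(s) → 2 H₂O(l) + 4 Cu⁺(aq)
Q = [Cu⁺]^4 / (P(O₂)·[H⁺]^4); log Q = -2.745.
E = E° − (0.0592/n) log Q = +0.70 − (0.0592/4)(-2.745) = +0.741 V.

+0.741 V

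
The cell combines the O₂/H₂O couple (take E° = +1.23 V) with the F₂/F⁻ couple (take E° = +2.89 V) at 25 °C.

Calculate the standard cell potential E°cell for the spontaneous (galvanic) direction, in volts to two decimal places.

+1.66 V

The F₂/F⁻ couple has the higher reduction potential, so it is the cathode; O₂/H₂O is oxidised at the anode.
E°cell = E°(cathode) − E°(anode) = (+2.89) − (+1.23) = +1.66 V.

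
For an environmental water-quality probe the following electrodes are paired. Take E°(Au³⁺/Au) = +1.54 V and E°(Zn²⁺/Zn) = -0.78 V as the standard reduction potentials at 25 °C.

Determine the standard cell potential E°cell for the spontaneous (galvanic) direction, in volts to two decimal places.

The Au³⁺/Au couple has the higher reduction potential, so it is the cathode; Zn²⁺/Zn is oxidised at the anode.
E°cell = E°(cathode) − E°(anode) = (+1.54) − (-0.78) = +2.32 V.
Since E°cell > 0, the reaction is spontaneous under standard conditions.

+2.32 V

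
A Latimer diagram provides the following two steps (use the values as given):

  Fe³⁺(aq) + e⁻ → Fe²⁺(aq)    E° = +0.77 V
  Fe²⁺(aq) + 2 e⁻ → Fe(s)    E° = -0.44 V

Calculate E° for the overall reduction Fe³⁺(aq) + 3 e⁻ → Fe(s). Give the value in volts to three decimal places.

-0.037 V

Standard free energies of sequential steps add: ΔG°₃ = ΔG°₁ + ΔG°₂, so n₃E°₃ = n₁E°₁ + n₂E°₂.
E°₃ = (1×+0.77 + 2×-0.44) / 3 = (-0.110) / 3 = -0.037 V.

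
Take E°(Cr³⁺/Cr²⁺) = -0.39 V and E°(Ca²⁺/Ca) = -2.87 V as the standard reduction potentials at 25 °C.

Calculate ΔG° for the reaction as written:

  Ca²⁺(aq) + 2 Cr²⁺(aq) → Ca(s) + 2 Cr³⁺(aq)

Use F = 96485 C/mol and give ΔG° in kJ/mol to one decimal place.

As written, Ca²⁺/Ca is reduced (cathode) and Cr³⁺/Cr²⁺ is oxidised (anode), so E°cell = (-2.87) − (-0.39) = -2.48 V.
Balancing electrons gives n = 2.
ΔG° = −nFE° = −(2)(96485)(-2.48) = 478,566 J = +478.6 kJ/mol.

+478.6 kJ/mol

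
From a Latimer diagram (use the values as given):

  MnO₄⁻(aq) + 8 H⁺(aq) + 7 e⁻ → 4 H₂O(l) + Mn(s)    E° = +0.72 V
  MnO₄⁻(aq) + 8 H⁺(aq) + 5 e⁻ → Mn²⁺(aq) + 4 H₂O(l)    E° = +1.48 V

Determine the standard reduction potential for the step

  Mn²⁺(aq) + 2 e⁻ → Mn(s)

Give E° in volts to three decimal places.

-1.180 V

Sequential free energies add, so n₃E°₃ = n₁E°₁ + n₂E°₂.
With n₃ = 7, and the known step contributing 5×(+1.48) V, the unknown satisfies 2·E° = 7×(+0.72) − 5×(+1.48) = -2.360.
E° = -2.360 / 2 = -1.180 V.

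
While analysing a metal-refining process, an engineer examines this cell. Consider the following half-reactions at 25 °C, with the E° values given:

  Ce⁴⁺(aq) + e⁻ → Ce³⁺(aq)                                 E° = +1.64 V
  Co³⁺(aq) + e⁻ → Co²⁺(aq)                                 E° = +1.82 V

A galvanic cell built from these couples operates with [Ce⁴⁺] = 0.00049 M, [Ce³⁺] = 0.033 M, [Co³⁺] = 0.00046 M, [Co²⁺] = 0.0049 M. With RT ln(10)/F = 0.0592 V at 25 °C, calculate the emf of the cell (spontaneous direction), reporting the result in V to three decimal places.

+0.227 V

Co³⁺/Co²⁺ is the cathode (higher E°), Ce⁴⁺/Ce³⁺ the anode: E°cell = +1.82 − (+1.64) = +0.18 V, n = 1.
Overall: Co³⁺(aq) + Ce³⁺(aq) → Co²⁺(aq) + Ce⁴⁺(aq)
Q = [Co²⁺]·[Ce⁴⁺] / ([Co³⁺]·[Ce³⁺]); log Q = -0.801.
E = E° − (0.0592/n) log Q = +0.18 − (0.0592/1)(-0.801) = +0.227 V.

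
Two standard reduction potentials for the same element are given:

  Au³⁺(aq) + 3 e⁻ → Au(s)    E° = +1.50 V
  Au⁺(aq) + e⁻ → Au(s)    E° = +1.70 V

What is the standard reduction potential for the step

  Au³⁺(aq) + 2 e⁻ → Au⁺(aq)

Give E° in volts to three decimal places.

+1.400 V

Sequential free energies add, so n₃E°₃ = n₁E°₁ + n₂E°₂.
With n₃ = 3, and the known step contributing 1×(+1.70) V, the unknown satisfies 2·E° = 3×(+1.50) − 1×(+1.70) = +2.800.
E° = +2.800 / 2 = +1.400 V.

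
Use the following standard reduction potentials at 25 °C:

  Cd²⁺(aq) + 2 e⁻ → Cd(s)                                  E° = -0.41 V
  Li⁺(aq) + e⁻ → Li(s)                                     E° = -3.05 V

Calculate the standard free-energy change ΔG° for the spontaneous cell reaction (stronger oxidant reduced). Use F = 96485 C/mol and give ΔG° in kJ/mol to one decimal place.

Cd²⁺/Cd (E° = -0.41 V) is the cathode; Li⁺/Li (E° = -3.05 V) is the anode, so E°cell = +2.64 V.
Balancing electrons gives n = 2 (lcm of 2 and 1).
ΔG° = −nFE° = −(2)(96485)(+2.64) = -509,441 J = -509.4 kJ/mol.

-509.4 kJ/mol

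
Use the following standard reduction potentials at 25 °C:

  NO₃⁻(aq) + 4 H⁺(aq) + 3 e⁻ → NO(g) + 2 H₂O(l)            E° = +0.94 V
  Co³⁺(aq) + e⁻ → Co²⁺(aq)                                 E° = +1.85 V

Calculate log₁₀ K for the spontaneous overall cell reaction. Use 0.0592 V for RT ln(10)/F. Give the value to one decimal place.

Cathode: Co³⁺/Co²⁺; anode: NO₃⁻/NO. E°cell = +0.91 V, n = 3.
log K = nE°cell / 0.0592 = (3)(+0.91) / 0.0592 = 46.1.

46.1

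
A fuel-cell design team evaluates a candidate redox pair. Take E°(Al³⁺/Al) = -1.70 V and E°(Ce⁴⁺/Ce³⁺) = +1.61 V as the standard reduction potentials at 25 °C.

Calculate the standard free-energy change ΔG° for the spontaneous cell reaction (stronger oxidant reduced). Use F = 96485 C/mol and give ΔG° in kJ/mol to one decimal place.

-958.1 kJ/mol

Ce⁴⁺/Ce³⁺ (E° = +1.61 V) is the cathode; Al³⁺/Al (E° = -1.70 V) is the anode, so E°cell = +3.31 V.
Balancing electrons gives n = 3 (lcm of 1 and 3).
ΔG° = −nFE° = −(3)(96485)(+3.31) = -958,096 J = -958.1 kJ/mol.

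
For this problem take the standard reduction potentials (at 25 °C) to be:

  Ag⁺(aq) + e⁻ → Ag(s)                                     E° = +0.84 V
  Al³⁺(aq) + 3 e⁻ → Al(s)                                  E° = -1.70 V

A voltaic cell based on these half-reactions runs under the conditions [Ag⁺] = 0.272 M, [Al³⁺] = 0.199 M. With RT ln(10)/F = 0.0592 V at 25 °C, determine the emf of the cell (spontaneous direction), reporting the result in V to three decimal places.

Ag⁺/Ag is the cathode (higher E°), Al³⁺/Al the anode: E°cell = +0.84 − (-1.70) = +2.54 V, n = 3.
Overall: 3 Ag⁺(aq) + Al(s) → 3 Ag(s) + Al³⁺(aq)
Q = [Al³⁺] / ([Ag⁺]^3); log Q = 0.995.
E = E° − (0.0592/n) log Q = +2.54 − (0.0592/3)(0.995) = +2.520 V.

+2.520 V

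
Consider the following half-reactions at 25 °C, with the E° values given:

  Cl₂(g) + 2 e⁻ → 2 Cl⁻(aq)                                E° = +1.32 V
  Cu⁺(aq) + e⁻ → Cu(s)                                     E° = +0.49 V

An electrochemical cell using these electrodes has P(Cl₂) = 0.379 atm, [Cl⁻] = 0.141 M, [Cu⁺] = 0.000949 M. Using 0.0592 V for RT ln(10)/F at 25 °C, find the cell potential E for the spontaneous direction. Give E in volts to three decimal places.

Cl₂/Cl⁻ is the cathode (higher E°), Cu⁺/Cu the anode: E°cell = +1.32 − (+0.49) = +0.83 V, n = 2.
Overall: Cl₂(g) + 2 Cu(s) → 2 Cl⁻(aq) + 2 Cu⁺(aq)
Q = [Cl⁻]^2·[Cu⁺]^2 / (P(Cl₂)); log Q = -7.326.
E = E° − (0.0592/n) log Q = +0.83 − (0.0592/2)(-7.326) = +1.047 V.

+1.047 V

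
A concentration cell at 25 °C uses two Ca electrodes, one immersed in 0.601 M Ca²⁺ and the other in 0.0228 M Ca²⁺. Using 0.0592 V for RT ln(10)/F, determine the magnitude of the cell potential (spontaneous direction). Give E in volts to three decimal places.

+0.042 V

For a concentration cell E°cell = 0. The 0.601 M side is the cathode (reduction is favoured where [Ca²⁺] is higher).
With n = 2, E = −(0.0592/2) log([Ca²⁺]ₐₙ/[Ca²⁺]꜀ₐₜ) = −(0.0592/2) log(0.0228/0.601) = −(0.0592/2)(-1.421) = +0.042 V.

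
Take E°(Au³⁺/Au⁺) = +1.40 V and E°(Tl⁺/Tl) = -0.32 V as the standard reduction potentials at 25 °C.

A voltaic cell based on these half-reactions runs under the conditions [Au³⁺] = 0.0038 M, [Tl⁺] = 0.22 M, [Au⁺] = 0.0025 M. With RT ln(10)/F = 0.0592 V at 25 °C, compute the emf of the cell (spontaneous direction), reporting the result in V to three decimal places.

+1.764 V

Au³⁺/Au⁺ is the cathode (higher E°), Tl⁺/Tl the anode: E°cell = +1.40 − (-0.32) = +1.72 V, n = 2.
Overall: Au³⁺(aq) + 2 Tl(s) → Au⁺(aq) + 2 Tl⁺(aq)
Q = [Au⁺]·[Tl⁺]^2 / ([Au³⁺]); log Q = -1.497.
E = E° − (0.0592/n) log Q = +1.72 − (0.0592/2)(-1.497) = +1.764 V.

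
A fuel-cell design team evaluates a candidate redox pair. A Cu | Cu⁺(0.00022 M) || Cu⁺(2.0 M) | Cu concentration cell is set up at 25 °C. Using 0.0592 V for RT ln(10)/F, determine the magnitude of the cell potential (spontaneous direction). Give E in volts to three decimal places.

+0.234 V

For a concentration cell E°cell = 0. The 2.0 M side is the cathode (reduction is favoured where [Cu⁺] is higher).
With n = 1, E = −(0.0592/1) log([Cu⁺]ₐₙ/[Cu⁺]꜀ₐₜ) = −(0.0592/1) log(0.00022/2) = −(0.0592/1)(-3.959) = +0.234 V.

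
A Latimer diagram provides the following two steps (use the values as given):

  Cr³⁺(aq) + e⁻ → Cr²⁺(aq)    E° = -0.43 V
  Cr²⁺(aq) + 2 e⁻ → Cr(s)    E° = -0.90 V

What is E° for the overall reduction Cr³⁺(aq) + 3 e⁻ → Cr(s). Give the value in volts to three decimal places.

Standard free energies of sequential steps add: ΔG°₃ = ΔG°₁ + ΔG°₂, so n₃E°₃ = n₁E°₁ + n₂E°₂.
E°₃ = (1×-0.43 + 2×-0.90) / 3 = (-2.230) / 3 = -0.743 V.

-0.743 V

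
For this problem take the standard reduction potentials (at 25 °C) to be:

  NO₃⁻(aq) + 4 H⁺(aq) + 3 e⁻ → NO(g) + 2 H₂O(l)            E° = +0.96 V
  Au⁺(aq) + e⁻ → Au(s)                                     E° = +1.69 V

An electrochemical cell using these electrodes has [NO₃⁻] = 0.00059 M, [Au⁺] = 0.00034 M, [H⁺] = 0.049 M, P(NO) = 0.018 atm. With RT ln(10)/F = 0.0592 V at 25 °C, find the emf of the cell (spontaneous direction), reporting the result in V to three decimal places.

Au⁺/Au is the cathode (higher E°), NO₃⁻/NO the anode: E°cell = +1.69 − (+0.96) = +0.73 V, n = 3.
Overall: 3 Au⁺(aq) + NO(g) + 2 H₂O(l) → 3 Au(s) + NO₃⁻(aq) + 4 H⁺(aq)
Q = [NO₃⁻]·[H⁺]^4 / ([Au⁺]^3·P(NO)); log Q = 3.682.
E = E° − (0.0592/n) log Q = +0.73 − (0.0592/3)(3.682) = +0.657 V.

+0.657 V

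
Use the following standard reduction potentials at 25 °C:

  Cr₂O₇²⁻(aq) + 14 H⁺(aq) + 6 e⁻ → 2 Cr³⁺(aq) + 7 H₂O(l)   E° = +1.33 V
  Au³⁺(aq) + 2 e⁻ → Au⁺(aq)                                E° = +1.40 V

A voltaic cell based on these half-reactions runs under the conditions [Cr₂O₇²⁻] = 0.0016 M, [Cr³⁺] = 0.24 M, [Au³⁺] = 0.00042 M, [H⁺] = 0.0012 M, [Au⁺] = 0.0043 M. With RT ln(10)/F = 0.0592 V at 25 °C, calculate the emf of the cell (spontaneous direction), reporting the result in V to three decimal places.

+0.459 V

Au³⁺/Au⁺ is the cathode (higher E°), Cr₂O₇²⁻/Cr³⁺ the anode: E°cell = +1.40 − (+1.33) = +0.07 V, n = 6.
Overall: 3 Au³⁺(aq) + 2 Cr³⁺(aq) + 7 H₂O(l) → 3 Au⁺(aq) + Cr₂O₇²⁻(aq) + 14 H⁺(aq)
Q = [Au⁺]^3·[Cr₂O₇²⁻]·[H⁺]^14 / ([Au³⁺]^3·[Cr³⁺]^2); log Q = -39.417.
E = E° − (0.0592/n) log Q = +0.07 − (0.0592/6)(-39.417) = +0.459 V.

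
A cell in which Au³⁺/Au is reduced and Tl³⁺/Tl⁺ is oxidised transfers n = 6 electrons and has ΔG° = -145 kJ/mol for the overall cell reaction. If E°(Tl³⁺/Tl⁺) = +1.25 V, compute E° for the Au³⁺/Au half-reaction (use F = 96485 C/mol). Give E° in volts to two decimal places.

+1.50 V

E°cell = −ΔG°/(nF) = −(-145×10³)/((6)(96485)) = +0.250 V.
Since Au³⁺/Au is the cathode and Tl³⁺/Tl⁺ the anode, E°cell = E°(Au³⁺/Au) − E°(Tl³⁺/Tl⁺).
So E°(Au³⁺/Au) = E°cell + E°(Tl³⁺/Tl⁺) = +0.250 + (+1.25) = +1.50 V.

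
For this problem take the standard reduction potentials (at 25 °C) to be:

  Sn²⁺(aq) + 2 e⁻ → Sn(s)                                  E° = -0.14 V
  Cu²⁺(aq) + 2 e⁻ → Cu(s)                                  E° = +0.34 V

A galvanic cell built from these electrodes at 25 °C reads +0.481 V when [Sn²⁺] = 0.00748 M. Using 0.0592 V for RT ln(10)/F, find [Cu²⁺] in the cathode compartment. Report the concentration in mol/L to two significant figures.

Cu²⁺/Cu is the cathode, Sn²⁺/Sn the anode: E°cell = +0.48 V, n = 2.
Overall reaction: Cu²⁺(aq) + Sn(s) → Cu(s) + Sn²⁺(aq); Q = [Sn²⁺]^1/[Cu²⁺]^1.
From E = E° − (0.0592/n) log Q: log Q = (E° − E)·n/0.0592 = (+0.48 − (+0.481))·2/0.0592 = -0.0338.
So 1·log[Cu²⁺] = 1·log(0.00748) − log Q = -2.1261 − (-0.0338) = -2.0923; [Cu²⁺] = 10^(-2.0923) ≈ 0.0081 M.

0.0081 M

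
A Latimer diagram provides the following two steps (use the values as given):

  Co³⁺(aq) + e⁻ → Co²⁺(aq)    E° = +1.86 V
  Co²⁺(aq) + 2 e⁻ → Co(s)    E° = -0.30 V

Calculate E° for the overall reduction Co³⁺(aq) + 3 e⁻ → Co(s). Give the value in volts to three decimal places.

Standard free energies of sequential steps add: ΔG°₃ = ΔG°₁ + ΔG°₂, so n₃E°₃ = n₁E°₁ + n₂E°₂.
E°₃ = (1×+1.86 + 2×-0.30) / 3 = (+1.260) / 3 = +0.420 V.
E° values themselves are not directly additive — weighting by electron count is essential.

+0.420 V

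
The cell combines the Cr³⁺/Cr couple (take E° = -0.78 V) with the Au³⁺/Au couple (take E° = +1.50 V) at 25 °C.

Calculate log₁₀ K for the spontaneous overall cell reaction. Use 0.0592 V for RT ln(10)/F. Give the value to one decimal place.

Cathode: Au³⁺/Au; anode: Cr³⁺/Cr. E°cell = +2.28 V, n = 3.
log K = nE°cell / 0.0592 = (3)(+2.28) / 0.0592 = 115.5.

115.5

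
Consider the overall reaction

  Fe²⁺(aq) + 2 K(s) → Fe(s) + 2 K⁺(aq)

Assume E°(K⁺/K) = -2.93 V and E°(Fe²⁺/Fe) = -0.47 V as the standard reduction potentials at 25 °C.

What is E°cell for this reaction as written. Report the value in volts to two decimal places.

The Fe²⁺/Fe couple has the higher reduction potential, so it is the cathode; K⁺/K is oxidised at the anode.
E°cell = E°(cathode) − E°(anode) = (-0.47) − (-2.93) = +2.46 V.

+2.46 V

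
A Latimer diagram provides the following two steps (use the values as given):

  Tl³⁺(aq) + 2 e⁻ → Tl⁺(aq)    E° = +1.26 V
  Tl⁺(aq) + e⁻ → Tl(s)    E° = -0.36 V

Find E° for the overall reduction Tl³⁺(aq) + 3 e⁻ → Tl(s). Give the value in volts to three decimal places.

+0.720 V

Adding the free-energy changes (−nFE°) of the two steps gives −n₃FE°₃ = −n₁FE°₁ − n₂FE°₂.
E°₃ = (2×+1.26 + 1×-0.36) / 3 = (+2.160) / 3 = +0.720 V.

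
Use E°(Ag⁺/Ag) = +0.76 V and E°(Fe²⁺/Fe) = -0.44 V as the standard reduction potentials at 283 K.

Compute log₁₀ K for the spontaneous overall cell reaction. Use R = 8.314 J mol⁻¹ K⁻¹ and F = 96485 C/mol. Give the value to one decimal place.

42.7

Cathode: Ag⁺/Ag; anode: Fe²⁺/Fe. E°cell = (+0.76) − (-0.44) = +1.20 V, with n = 2.
ΔG° = −nFE° = −RT ln K, so ln K = nFE°/(RT) = (2)(96485)(+1.20) / ((8.314)(283)) = 98.418.
log₁₀ K = 98.418 / ln 10 = 42.7.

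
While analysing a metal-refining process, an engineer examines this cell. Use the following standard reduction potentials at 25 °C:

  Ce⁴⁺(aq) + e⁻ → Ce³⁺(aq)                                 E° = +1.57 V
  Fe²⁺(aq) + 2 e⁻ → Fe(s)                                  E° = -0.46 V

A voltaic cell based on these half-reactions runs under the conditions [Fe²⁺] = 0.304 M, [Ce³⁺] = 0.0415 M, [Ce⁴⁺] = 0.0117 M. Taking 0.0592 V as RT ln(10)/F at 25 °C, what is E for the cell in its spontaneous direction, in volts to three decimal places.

Ce⁴⁺/Ce³⁺ is the cathode (higher E°), Fe²⁺/Fe the anode: E°cell = +1.57 − (-0.46) = +2.03 V, n = 2.
Overall: 2 Ce⁴⁺(aq) + Fe(s) → 2 Ce³⁺(aq) + Fe²⁺(aq)
Q = [Ce³⁺]^2·[Fe²⁺] / ([Ce⁴⁺]^2); log Q = 0.583.
E = E° − (0.0592/n) log Q = +2.03 − (0.0592/2)(0.583) = +2.013 V.

+2.013 V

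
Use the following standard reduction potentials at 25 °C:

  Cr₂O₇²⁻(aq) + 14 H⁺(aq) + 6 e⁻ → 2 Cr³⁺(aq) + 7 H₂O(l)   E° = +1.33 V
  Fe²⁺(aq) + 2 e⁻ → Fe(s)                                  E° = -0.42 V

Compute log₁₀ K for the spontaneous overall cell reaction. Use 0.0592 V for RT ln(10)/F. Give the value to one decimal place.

Cathode: Cr₂O₇²⁻/Cr³⁺; anode: Fe²⁺/Fe. E°cell = +1.75 V, n = 6.
log K = nE°cell / 0.0592 = (6)(+1.75) / 0.0592 = 177.4.

177.4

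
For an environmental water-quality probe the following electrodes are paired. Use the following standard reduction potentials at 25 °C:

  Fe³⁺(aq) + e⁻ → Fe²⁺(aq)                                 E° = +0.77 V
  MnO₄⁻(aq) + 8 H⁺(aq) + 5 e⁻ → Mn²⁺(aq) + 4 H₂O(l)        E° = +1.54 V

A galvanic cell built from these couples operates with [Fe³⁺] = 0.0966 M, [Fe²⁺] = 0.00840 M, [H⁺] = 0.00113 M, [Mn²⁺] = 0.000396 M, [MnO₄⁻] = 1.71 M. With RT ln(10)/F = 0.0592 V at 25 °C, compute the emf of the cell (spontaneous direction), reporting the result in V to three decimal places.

+0.471 V

MnO₄⁻/Mn²⁺ is the cathode (higher E°), Fe³⁺/Fe²⁺ the anode: E°cell = +1.54 − (+0.77) = +0.77 V, n = 5.
Overall: MnO₄⁻(aq) + 8 H⁺(aq) + 5 Fe²⁺(aq) → Mn²⁺(aq) + 4 H₂O(l) + 5 Fe³⁺(aq)
Q = [Mn²⁺]·[Fe³⁺]^5 / ([MnO₄⁻]·[H⁺]^8·[Fe²⁺]^5); log Q = 25.244.
E = E° − (0.0592/n) log Q = +0.77 − (0.0592/5)(25.244) = +0.471 V.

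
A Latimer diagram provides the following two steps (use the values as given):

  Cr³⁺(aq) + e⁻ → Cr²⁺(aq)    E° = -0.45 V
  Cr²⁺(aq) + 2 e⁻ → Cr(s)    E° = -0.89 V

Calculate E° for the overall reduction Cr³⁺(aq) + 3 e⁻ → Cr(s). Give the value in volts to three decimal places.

-0.743 V

Standard free energies of sequential steps add: ΔG°₃ = ΔG°₁ + ΔG°₂, so n₃E°₃ = n₁E°₁ + n₂E°₂.
E°₃ = (1×-0.45 + 2×-0.89) / 3 = (-2.230) / 3 = -0.743 V.
E° values themselves are not directly additive — weighting by electron count is essential.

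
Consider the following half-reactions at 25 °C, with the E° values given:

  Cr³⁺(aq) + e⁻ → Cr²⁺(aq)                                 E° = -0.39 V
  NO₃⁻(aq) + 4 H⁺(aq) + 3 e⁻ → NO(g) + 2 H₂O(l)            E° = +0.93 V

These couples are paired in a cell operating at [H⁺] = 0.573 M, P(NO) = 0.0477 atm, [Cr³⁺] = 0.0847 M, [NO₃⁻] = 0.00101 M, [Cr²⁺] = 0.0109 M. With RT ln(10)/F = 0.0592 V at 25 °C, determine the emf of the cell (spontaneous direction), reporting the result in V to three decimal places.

NO₃⁻/NO is the cathode (higher E°), Cr³⁺/Cr²⁺ the anode: E°cell = +0.93 − (-0.39) = +1.32 V, n = 3.
Overall: NO₃⁻(aq) + 4 H⁺(aq) + 3 Cr²⁺(aq) → NO(g) + 2 H₂O(l) + 3 Cr³⁺(aq)
Q = P(NO)·[Cr³⁺]^3 / ([NO₃⁻]·[H⁺]^4·[Cr²⁺]^3); log Q = 5.313.
E = E° − (0.0592/n) log Q = +1.32 − (0.0592/3)(5.313) = +1.215 V.

+1.215 V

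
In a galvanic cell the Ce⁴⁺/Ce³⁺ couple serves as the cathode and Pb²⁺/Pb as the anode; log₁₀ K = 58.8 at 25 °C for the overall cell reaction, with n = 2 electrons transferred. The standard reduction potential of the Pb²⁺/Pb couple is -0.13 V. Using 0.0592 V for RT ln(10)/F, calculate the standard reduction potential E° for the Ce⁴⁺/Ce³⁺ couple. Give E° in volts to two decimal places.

E°cell = (0.0592/n)·log K = (0.0592/2)(58.8) = +1.740 V.
Since Ce⁴⁺/Ce³⁺ is the cathode and Pb²⁺/Pb the anode, E°cell = E°(Ce⁴⁺/Ce³⁺) − E°(Pb²⁺/Pb).
So E°(Ce⁴⁺/Ce³⁺) = E°cell + E°(Pb²⁺/Pb) = +1.740 + (-0.13) = +1.61 V.

+1.61 V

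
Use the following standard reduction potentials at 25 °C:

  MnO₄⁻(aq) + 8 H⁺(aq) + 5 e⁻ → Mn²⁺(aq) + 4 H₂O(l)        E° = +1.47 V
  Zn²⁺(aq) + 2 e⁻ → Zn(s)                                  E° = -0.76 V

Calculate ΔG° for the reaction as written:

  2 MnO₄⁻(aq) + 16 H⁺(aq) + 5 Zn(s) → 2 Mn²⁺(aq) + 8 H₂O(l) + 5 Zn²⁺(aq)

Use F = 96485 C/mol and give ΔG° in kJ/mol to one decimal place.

-2151.6 kJ/mol

As written, MnO₄⁻/Mn²⁺ is reduced (cathode) and Zn²⁺/Zn is oxidised (anode), so E°cell = (+1.47) − (-0.76) = +2.23 V.
Balancing electrons gives n = 10.
ΔG° = −nFE° = −(10)(96485)(+2.23) = -2,151,616 J = -2151.6 kJ/mol.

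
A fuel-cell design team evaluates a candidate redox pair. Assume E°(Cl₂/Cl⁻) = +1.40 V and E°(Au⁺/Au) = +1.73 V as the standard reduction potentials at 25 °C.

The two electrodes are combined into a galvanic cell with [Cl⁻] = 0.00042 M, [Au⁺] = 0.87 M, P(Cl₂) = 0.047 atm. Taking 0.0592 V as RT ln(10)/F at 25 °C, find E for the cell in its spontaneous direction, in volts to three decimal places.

Au⁺/Au is the cathode (higher E°), Cl₂/Cl⁻ the anode: E°cell = +1.73 − (+1.40) = +0.33 V, n = 2.
Overall: 2 Au⁺(aq) + 2 Cl⁻(aq) → 2 Au(s) + Cl₂(g)
Q = P(Cl₂) / ([Au⁺]^2·[Cl⁻]^2); log Q = 5.547.
E = E° − (0.0592/n) log Q = +0.33 − (0.0592/2)(5.547) = +0.166 V.

+0.166 V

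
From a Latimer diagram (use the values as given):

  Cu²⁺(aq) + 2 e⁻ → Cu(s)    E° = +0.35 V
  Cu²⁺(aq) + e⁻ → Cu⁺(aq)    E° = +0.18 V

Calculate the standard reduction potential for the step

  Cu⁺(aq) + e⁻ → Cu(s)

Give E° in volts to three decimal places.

Sequential free energies add, so n₃E°₃ = n₁E°₁ + n₂E°₂.
With n₃ = 2, and the known step contributing 1×(+0.18) V, the unknown satisfies 1·E° = 2×(+0.35) − 1×(+0.18) = +0.520.
E° = +0.520 / 1 = +0.520 V.

+0.520 V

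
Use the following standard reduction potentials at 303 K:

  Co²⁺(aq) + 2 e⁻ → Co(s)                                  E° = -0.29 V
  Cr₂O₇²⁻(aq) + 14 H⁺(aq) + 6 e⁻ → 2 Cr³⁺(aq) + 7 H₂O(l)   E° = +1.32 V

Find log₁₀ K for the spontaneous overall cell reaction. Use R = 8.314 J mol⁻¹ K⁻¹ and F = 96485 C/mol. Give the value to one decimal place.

Cathode: Cr₂O₇²⁻/Cr³⁺; anode: Co²⁺/Co. E°cell = (+1.32) − (-0.29) = +1.61 V, with n = 6.
ΔG° = −nFE° = −RT ln K, so ln K = nFE°/(RT) = (6)(96485)(+1.61) / ((8.314)(303)) = 369.985.
log₁₀ K = 369.985 / ln 10 = 160.7.

160.7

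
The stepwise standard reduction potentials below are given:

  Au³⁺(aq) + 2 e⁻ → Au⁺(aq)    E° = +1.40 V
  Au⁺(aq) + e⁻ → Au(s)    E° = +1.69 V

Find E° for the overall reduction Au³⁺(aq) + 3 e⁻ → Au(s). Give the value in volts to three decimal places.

Adding the free-energy changes (−nFE°) of the two steps gives −n₃FE°₃ = −n₁FE°₁ − n₂FE°₂.
E°₃ = (2×+1.40 + 1×+1.69) / 3 = (+4.490) / 3 = +1.497 V.

+1.497 V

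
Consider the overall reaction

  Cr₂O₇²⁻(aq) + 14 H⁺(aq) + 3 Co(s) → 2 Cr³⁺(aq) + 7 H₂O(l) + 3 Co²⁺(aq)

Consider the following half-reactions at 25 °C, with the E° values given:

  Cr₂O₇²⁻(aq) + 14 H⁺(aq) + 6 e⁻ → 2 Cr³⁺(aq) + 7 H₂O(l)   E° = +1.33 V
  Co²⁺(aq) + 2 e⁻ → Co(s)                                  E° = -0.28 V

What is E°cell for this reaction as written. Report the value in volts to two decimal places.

+1.61 V

The Cr₂O₇²⁻/Cr³⁺ couple has the higher reduction potential, so it is the cathode; Co²⁺/Co is oxidised at the anode.
E°cell = E°(cathode) − E°(anode) = (+1.33) − (-0.28) = +1.61 V.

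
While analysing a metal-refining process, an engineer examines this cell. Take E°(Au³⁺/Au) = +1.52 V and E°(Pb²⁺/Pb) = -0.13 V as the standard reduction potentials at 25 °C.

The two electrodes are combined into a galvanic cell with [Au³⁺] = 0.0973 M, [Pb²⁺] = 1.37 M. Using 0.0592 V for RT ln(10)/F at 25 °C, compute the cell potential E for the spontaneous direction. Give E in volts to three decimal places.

+1.626 V

Au³⁺/Au is the cathode (higher E°), Pb²⁺/Pb the anode: E°cell = +1.52 − (-0.13) = +1.65 V, n = 6.
Overall: 2 Au³⁺(aq) + 3 Pb(s) → 2 Au(s) + 3 Pb²⁺(aq)
Q = [Pb²⁺]^3 / ([Au³⁺]^2); log Q = 2.434.
E = E° − (0.0592/n) log Q = +1.65 − (0.0592/6)(2.434) = +1.626 V.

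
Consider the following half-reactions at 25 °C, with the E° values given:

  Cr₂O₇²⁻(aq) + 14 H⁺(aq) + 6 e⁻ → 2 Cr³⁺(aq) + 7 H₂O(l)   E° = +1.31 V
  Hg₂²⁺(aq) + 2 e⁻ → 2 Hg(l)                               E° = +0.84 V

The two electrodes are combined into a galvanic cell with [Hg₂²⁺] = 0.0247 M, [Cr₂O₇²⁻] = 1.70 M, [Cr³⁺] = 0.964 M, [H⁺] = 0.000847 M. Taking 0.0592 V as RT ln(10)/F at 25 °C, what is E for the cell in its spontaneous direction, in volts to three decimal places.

Cr₂O₇²⁻/Cr³⁺ is the cathode (higher E°), Hg₂²⁺/Hg the anode: E°cell = +1.31 − (+0.84) = +0.47 V, n = 6.
Overall: Cr₂O₇²⁻(aq) + 14 H⁺(aq) + 6 Hg(l) → 2 Cr³⁺(aq) + 7 H₂O(l) + 3 Hg₂²⁺(aq)
Q = [Cr³⁺]^2·[Hg₂²⁺]^3 / ([Cr₂O₇²⁻]·[H⁺]^14); log Q = 37.925.
E = E° − (0.0592/n) log Q = +0.47 − (0.0592/6)(37.925) = +0.096 V.

+0.096 V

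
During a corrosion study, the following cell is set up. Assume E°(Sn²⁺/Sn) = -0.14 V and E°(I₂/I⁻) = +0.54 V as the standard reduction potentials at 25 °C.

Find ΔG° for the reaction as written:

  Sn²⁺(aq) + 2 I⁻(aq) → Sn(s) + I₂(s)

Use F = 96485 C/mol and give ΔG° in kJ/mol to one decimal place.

+131.2 kJ/mol

As written, Sn²⁺/Sn is reduced (cathode) and I₂/I⁻ is oxidised (anode), so E°cell = (-0.14) − (+0.54) = -0.68 V.
Balancing electrons gives n = 2.
ΔG° = −nFE° = −(2)(96485)(-0.68) = 131,220 J = +131.2 kJ/mol.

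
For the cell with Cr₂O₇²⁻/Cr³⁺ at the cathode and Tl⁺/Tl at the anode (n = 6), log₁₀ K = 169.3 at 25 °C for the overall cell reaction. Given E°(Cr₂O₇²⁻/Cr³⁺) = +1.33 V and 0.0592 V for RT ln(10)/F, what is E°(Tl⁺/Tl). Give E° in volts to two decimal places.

E°cell = (0.0592/n)·log K = (0.0592/6)(169.3) = +1.670 V.
Since Cr₂O₇²⁻/Cr³⁺ is the cathode and Tl⁺/Tl the anode, E°cell = E°(Cr₂O₇²⁻/Cr³⁺) − E°(Tl⁺/Tl).
So E°(Tl⁺/Tl) = E°(Cr₂O₇²⁻/Cr³⁺) − E°cell = (+1.33) − (+1.670) = -0.34 V.

-0.34 V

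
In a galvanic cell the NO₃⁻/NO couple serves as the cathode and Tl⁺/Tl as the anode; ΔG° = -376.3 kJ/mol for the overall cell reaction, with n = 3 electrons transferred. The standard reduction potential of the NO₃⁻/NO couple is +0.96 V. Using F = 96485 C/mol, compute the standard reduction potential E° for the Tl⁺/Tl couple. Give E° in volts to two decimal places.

E°cell = −ΔG°/(nF) = −(-376.3×10³)/((3)(96485)) = +1.300 V.
Since NO₃⁻/NO is the cathode and Tl⁺/Tl the anode, E°cell = E°(NO₃⁻/NO) − E°(Tl⁺/Tl).
So E°(Tl⁺/Tl) = E°(NO₃⁻/NO) − E°cell = (+0.96) − (+1.300) = -0.34 V.

-0.34 V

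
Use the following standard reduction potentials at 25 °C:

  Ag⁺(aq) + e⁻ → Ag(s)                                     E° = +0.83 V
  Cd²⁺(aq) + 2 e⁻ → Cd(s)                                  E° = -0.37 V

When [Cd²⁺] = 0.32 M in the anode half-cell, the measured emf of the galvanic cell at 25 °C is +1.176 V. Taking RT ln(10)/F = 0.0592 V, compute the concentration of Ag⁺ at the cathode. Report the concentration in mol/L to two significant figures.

0.22 M

Ag⁺/Ag is the cathode, Cd²⁺/Cd the anode: E°cell = +1.20 V, n = 2.
Overall reaction: 2 Ag⁺(aq) + Cd(s) → 2 Ag(s) + Cd²⁺(aq); Q = [Cd²⁺]^1/[Ag⁺]^2.
From E = E° − (0.0592/n) log Q: log Q = (E° − E)·n/0.0592 = (+1.20 − (+1.176))·2/0.0592 = 0.8108.
So 2·log[Ag⁺] = 1·log(0.32) − log Q = -0.4949 − (0.8108) = -1.3057; log[Ag⁺] = -1.3057 / 2 = -0.6529; [Ag⁺] = 10^(-0.6529) ≈ 0.22 M.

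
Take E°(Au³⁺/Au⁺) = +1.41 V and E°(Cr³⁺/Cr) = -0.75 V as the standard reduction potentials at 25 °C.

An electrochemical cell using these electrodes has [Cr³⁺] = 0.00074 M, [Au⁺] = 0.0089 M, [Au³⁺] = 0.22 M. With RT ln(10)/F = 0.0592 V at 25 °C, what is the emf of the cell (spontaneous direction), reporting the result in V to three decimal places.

Au³⁺/Au⁺ is the cathode (higher E°), Cr³⁺/Cr the anode: E°cell = +1.41 − (-0.75) = +2.16 V, n = 6.
Overall: 3 Au³⁺(aq) + 2 Cr(s) → 3 Au⁺(aq) + 2 Cr³⁺(aq)
Q = [Au⁺]^3·[Cr³⁺]^2 / ([Au³⁺]^3); log Q = -10.441.
E = E° − (0.0592/n) log Q = +2.16 − (0.0592/6)(-10.441) = +2.263 V.

+2.263 V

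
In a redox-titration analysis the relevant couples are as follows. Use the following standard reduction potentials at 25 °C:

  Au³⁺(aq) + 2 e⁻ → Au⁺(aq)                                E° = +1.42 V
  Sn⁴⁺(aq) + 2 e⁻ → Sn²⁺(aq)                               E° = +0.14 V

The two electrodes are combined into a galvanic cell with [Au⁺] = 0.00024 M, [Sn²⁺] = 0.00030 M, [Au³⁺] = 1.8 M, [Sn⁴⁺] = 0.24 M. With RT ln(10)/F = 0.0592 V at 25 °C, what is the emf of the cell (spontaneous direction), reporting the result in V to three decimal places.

+1.309 V

Au³⁺/Au⁺ is the cathode (higher E°), Sn⁴⁺/Sn²⁺ the anode: E°cell = +1.42 − (+0.14) = +1.28 V, n = 2.
Overall: Au³⁺(aq) + Sn²⁺(aq) → Au⁺(aq) + Sn⁴⁺(aq)
Q = [Au⁺]·[Sn⁴⁺] / ([Au³⁺]·[Sn²⁺]); log Q = -0.972.
E = E° − (0.0592/n) log Q = +1.28 − (0.0592/2)(-0.972) = +1.309 V.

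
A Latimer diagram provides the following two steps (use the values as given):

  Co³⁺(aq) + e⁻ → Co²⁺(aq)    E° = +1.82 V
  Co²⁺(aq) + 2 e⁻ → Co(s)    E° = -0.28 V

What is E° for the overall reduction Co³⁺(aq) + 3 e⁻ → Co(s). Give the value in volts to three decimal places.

Adding the free-energy changes (−nFE°) of the two steps gives −n₃FE°₃ = −n₁FE°₁ − n₂FE°₂.
E°₃ = (1×+1.82 + 2×-0.28) / 3 = (+1.260) / 3 = +0.420 V.
E° values themselves are not directly additive — weighting by electron count is essential.

+0.420 V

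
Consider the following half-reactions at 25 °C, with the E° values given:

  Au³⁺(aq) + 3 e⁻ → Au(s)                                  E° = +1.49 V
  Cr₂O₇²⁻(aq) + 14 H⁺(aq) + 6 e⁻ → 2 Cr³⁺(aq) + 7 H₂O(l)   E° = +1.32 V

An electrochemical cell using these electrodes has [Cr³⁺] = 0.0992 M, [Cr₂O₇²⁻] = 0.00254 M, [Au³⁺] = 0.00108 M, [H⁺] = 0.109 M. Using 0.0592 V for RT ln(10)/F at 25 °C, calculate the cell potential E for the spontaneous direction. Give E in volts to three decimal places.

Au³⁺/Au is the cathode (higher E°), Cr₂O₇²⁻/Cr³⁺ the anode: E°cell = +1.49 − (+1.32) = +0.17 V, n = 6.
Overall: 2 Au³⁺(aq) + 2 Cr³⁺(aq) + 7 H₂O(l) → 2 Au(s) + Cr₂O₇²⁻(aq) + 14 H⁺(aq)
Q = [Cr₂O₇²⁻]·[H⁺]^14 / ([Au³⁺]^2·[Cr³⁺]^2); log Q = -8.131.
E = E° − (0.0592/n) log Q = +0.17 − (0.0592/6)(-8.131) = +0.250 V.

+0.250 V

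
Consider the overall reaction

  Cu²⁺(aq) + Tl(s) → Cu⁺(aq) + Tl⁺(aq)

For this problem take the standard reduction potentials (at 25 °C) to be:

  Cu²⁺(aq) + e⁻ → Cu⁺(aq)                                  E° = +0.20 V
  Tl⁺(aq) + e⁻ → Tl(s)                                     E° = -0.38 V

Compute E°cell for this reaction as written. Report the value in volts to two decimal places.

+0.58 V

The Cu²⁺/Cu⁺ couple has the higher reduction potential, so it is the cathode; Tl⁺/Tl is oxidised at the anode.
E°cell = E°(cathode) − E°(anode) = (+0.20) − (-0.38) = +0.58 V.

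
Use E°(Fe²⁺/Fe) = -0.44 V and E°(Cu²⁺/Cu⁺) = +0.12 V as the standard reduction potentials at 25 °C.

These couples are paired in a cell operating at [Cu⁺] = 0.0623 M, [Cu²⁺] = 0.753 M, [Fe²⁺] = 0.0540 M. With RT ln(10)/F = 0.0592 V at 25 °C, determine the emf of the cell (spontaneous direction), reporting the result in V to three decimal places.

+0.662 V

Cu²⁺/Cu⁺ is the cathode (higher E°), Fe²⁺/Fe the anode: E°cell = +0.12 − (-0.44) = +0.56 V, n = 2.
Overall: 2 Cu²⁺(aq) + Fe(s) → 2 Cu⁺(aq) + Fe²⁺(aq)
Q = [Cu⁺]^2·[Fe²⁺] / ([Cu²⁺]^2); log Q = -3.432.
E = E° − (0.0592/n) log Q = +0.56 − (0.0592/2)(-3.432) = +0.662 V.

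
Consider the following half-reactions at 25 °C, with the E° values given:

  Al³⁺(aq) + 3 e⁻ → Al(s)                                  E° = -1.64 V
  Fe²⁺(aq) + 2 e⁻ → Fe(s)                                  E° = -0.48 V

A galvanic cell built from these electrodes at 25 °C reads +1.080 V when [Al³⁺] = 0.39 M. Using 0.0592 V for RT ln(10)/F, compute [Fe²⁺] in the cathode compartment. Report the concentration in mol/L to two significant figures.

0.0011 M

Fe²⁺/Fe is the cathode, Al³⁺/Al the anode: E°cell = +1.16 V, n = 6.
Overall reaction: 3 Fe²⁺(aq) + 2 Al(s) → 3 Fe(s) + 2 Al³⁺(aq); Q = [Al³⁺]^2/[Fe²⁺]^3.
From E = E° − (0.0592/n) log Q: log Q = (E° − E)·n/0.0592 = (+1.16 − (+1.080))·6/0.0592 = 8.1081.
So 3·log[Fe²⁺] = 2·log(0.39) − log Q = -0.8179 − (8.1081) = -8.9260; log[Fe²⁺] = -8.9260 / 3 = -2.9753; [Fe²⁺] = 10^(-2.9753) ≈ 0.0011 M.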